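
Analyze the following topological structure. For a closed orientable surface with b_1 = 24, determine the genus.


For a closed orientable surface: b_1 = 2g.
24 = 2g
g = 24 / 2 = 12

12


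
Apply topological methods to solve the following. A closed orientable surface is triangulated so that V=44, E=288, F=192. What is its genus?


chi = V - E + F = 44 - 288 + 192 = -52
For orientable closed surface: chi = 2 - 2g, so g = (2 - chi)/2.
g = (2 - (-52)) / 2 = 54 / 2 = 27

27


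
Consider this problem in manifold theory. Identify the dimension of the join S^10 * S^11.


Join of spheres: S^m * S^n = S^{m+n+1}.
dim = 10 + 11 + 1 = 22

22


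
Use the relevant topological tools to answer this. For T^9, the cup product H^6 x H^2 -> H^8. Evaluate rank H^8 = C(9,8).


Cup product: H^p x H^q -> H^{p+q}; here p+q = 6+2 = 8.
rank H^k(T^n) = C(n,k).
C(9,8) = 9

9


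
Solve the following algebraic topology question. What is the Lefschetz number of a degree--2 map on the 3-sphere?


On S^3: L(f) = tr(f_0*) + (-1)^3 tr(f_3*) = 1 + (-1)^3 * deg(f).
L(f) = 1 + (-1)^3 * -2 = 1 + 2 = 3

3


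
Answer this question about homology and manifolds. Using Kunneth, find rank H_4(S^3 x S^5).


Each S^d has Poincare polynomial 1 + t^d.
The product S^3 x S^5 has Poincare polynomial prod(1+t^d_i).
Expanding: b_0=1, b_3=1, b_5=1, b_8=1.
b_4 = 0

0


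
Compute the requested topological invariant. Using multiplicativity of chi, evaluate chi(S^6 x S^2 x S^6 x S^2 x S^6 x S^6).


chi is multiplicative: chi(X x Y) = chi(X) chi(Y).
Each even-dim sphere has chi = 2. There are 6 factors.
chi = 2^6 = 64

64


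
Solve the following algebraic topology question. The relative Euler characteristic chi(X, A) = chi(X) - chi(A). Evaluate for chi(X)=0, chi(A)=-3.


Relative Euler characteristic: chi(X, A) = chi(X) - chi(A).
= 0 - (-3) = 3

3


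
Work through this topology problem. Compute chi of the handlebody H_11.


A genus-g handlebody deformation retracts to a wedge of g circles.
chi(vee_g S^1) = 1 - g.
chi(H_11) = 1 - 11 = -10

-10


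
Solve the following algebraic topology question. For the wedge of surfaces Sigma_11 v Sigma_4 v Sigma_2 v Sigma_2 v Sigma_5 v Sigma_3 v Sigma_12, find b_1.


For a wedge X v Y: reduced H_k(X v Y) = H_k(X) + H_k(Y).
Each Sigma_g contributes b_1 = 2g.
b_1 = 22 + 8 + 4 + 4 + 10 + 6 + 24 = 78

78


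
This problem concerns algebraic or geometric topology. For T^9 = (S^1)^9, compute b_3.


By the Kunneth formula, b_k(T^n) = C(n,k).
b_3(T^9) = C(9,3).
C(9,3) = 9!/(3!*6!) = 84

84


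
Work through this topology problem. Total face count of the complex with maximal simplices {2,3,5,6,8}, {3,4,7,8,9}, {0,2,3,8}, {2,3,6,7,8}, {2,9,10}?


Each maximal simplex on m vertices has 2^m - 1 nonempty faces.
Take the union (dedupe shared faces).
Total distinct faces = 84

84


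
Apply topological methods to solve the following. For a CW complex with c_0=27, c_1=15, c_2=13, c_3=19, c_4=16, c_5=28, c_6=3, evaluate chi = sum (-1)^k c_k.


chi = sum_k (-1)^k c_k.
= (-1)^0*27 + (-1)^1*15 + (-1)^2*13 + (-1)^3*19 + (-1)^4*16 + (-1)^5*28 + (-1)^6*3
= (27) + (-15) + (13) + (-19) + (16) + (-28) + (3)
= -3

-3


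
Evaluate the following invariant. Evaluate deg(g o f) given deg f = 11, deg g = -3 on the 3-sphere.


Degree is multiplicative under composition: deg(g o f) = deg(g) * deg(f).
= -3 * 11 = -33

-33


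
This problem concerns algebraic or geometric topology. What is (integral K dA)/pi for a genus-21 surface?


Gauss-Bonnet: integral K dA = 2*pi*chi(M).
chi(Sigma_21) = 2 - 2*21 = -40.
(integral K dA)/pi = 2*chi = 2*(-40) = -80

-80


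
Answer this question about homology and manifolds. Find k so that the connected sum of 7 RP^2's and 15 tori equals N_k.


Since a >= 1, the sum is non-orientable; each T^2 can be replaced by RP^2 # RP^2 (since T^2#RP^2 = 3RP^2).
Total crosscaps k = 7 + 2*15 = 37.
Check via chi: chi = 7*1 + 15*0 - (7+15-1)*2 = -35 = 2 - k = -35. Consistent.

37


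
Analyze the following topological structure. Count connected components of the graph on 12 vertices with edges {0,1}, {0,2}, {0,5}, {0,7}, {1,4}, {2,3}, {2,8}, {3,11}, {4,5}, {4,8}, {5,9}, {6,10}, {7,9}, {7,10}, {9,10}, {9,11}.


Run DFS/union-find over 12 vertices.
V = 12, E = 16.
Number of components = 1

1


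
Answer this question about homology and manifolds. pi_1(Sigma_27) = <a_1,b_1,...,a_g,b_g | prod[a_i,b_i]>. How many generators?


Standard presentation: pi_1(Sigma_g) = <a_1,b_1,...,a_g,b_g | [a_1,b_1]...[a_g,b_g] = 1>.
Number of generators = 2g = 2*27 = 54

54


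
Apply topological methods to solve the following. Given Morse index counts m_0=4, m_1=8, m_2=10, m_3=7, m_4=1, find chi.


Morse theory: chi(M) = sum_k (-1)^k m_k where m_k = #(index-k critical points).
= (4) + (-8) + (10) + (-7) + (1) = 0

0


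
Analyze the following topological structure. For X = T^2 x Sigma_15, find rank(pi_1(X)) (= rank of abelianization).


pi_1(A x B) = pi_1(A) x pi_1(B); rank of abelianization = b_1.
b_1(T^2) = 2, b_1(Sigma_15) = 2*15 = 30.
b_1(product) = 2 + 30 = 32

32


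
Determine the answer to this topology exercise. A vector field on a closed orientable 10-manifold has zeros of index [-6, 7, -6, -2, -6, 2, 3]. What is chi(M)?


Poincare-Hopf: chi(M) = sum of indices of zeros.
chi = (-6) + (7) + (-6) + (-2) + (-6) + (2) + (3) = -8

-8


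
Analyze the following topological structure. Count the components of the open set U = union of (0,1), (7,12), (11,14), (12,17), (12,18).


Sort and merge overlapping open intervals.
Merged: (0,1), (7,18).
Number of components = 2

2


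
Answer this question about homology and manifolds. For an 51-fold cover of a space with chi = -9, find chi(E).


For a finite covering: chi(E) = (number of sheets) * chi(B).
chi(E) = 51 * (-9) = -459

-459


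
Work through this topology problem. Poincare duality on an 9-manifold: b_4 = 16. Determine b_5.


Poincare duality for closed orientable n-manifolds: b_k = b_{n-k}.
Here n = 9, so b_5 = b_4 = 16

16


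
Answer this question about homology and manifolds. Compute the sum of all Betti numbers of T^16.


b_k(T^16) = C(16,k), so the sum over k is sum_k C(16,k) = 2^16.
Total = 2^16 = 65536

65536


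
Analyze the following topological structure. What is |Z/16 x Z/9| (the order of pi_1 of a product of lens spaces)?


pi_1(X x Y) = pi_1(X) x pi_1(Y).
pi_1(L(16,1)) = Z/16, pi_1(L(9,1)) = Z/9.
|Z/16 x Z/9| = 16 * 9 = 144

144


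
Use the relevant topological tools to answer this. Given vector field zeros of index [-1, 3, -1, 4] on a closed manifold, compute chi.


Poincare-Hopf: chi(M) = sum of indices of zeros.
chi = (-1) + (3) + (-1) + (4) = 5

5


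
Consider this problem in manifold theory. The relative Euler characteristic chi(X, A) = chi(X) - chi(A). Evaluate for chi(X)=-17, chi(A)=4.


Relative Euler characteristic: chi(X, A) = chi(X) - chi(A).
= -17 - (4) = -21

-21


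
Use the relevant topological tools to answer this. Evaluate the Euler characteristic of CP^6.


CP^6 has one cell in each even dimension 0, 2, ..., 2*6 (6+1 cells total).
All cells are even-dimensional, so chi = number of cells.
chi = 6 + 1 = 7

7


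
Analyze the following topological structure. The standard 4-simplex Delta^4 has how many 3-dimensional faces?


Delta^4 has 4+1 vertices. A 3-face is a choice of 3+1 vertices.
f_3 = C(4+1, 3+1) = C(5,4) = 5

5


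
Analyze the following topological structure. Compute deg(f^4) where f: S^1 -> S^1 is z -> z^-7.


deg(f) = -7. Degree is multiplicative: deg(f^4) = (deg f)^4.
deg(f^4) = (-7)^4 = 2401

2401


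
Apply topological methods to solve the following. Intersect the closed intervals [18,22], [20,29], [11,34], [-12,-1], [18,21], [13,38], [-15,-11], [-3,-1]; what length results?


Intersection = [max(a_i), min(b_i)] = [20, -11].
Since 20 > -11, the intersection is empty.
Length = 0

0


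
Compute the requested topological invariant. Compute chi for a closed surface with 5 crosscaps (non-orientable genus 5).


For a non-orientable closed surface with k crosscaps: chi = 2 - k.
Here k = 5.
chi = 2 - 5 = -3

-3


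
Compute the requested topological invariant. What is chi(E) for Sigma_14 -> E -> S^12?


chi(S^12) = 2 (n even), chi(Sigma_14) = 2 - 2*14 = -26.
chi(E) = 2 * (-26) = -52

-52


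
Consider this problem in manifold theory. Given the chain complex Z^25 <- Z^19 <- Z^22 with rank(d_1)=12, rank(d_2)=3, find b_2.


rank H_k = rank(ker d_k) - rank(im d_{k+1}).
rank(ker d_2) = rank(C_2) - rank(d_2) = 22 - 3 = 19.
rank(im d_{2+1}) = 0.
rank H_2 = 19 - 0 = 19

19


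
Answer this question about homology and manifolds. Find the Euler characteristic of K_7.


K_7: V = 7, E = C(7,2) = 21.
chi = V - E = 7 - 21 = -14

-14


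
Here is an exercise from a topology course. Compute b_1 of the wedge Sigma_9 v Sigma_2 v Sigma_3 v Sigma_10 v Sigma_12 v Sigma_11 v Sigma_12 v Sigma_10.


For a wedge X v Y: reduced H_k(X v Y) = H_k(X) + H_k(Y).
Each Sigma_g contributes b_1 = 2g.
b_1 = 18 + 4 + 6 + 20 + 24 + 22 + 24 + 20 = 138

138


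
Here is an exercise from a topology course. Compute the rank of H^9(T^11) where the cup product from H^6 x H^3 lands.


Cup product: H^p x H^q -> H^{p+q}; here p+q = 6+3 = 9.
rank H^k(T^n) = C(n,k).
C(11,9) = 55

55


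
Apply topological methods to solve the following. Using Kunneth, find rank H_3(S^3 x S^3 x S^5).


Each S^d has Poincare polynomial 1 + t^d.
The product S^3 x S^3 x S^5 has Poincare polynomial prod(1+t^d_i).
Expanding: b_0=1, b_3=2, b_5=1, b_6=1, b_8=2, b_11=1.
b_3 = 2

2


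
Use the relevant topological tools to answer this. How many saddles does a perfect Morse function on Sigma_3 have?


A perfect Morse function has m_k = b_k.
For Sigma_3: b_0=1, b_1=2g=6, b_2=1.
Saddles m_1 = 2g = 6

6


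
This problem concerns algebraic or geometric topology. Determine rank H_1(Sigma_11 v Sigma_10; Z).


For a wedge: H_1(A v B) = H_1(A) + H_1(B).
b_1(Sigma_11) = 22, b_1(Sigma_10) = 20.
b_1 = 22 + 20 = 42

42


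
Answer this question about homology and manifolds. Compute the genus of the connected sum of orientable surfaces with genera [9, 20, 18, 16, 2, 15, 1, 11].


Genus is additive under connected sum of orientable surfaces.
g = 9 + 20 + 18 + 16 + 2 + 15 + 1 + 11 = 92

92


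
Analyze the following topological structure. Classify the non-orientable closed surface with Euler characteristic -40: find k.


chi = 2 - k for closed non-orientable surfaces with k crosscaps.
-40 = 2 - k
k = 2 - (-40) = 42

42


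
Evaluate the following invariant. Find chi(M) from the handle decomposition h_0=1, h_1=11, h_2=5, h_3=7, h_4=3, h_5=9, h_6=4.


Handles of index k contribute (-1)^k to chi (same as CW cells).
chi = (1) + (-11) + (5) + (-7) + (3) + (-9) + (4) = -14

-14


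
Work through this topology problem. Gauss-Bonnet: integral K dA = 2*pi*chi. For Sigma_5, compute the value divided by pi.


Gauss-Bonnet: integral K dA = 2*pi*chi(M).
chi(Sigma_5) = 2 - 2*5 = -8.
(integral K dA)/pi = 2*chi = 2*(-8) = -16

-16


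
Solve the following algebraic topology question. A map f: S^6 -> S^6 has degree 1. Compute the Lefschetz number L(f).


On S^6: L(f) = tr(f_0*) + (-1)^6 tr(f_6*) = 1 + (-1)^6 * deg(f).
L(f) = 1 + (-1)^6 * 1 = 1 + 1 = 2

2


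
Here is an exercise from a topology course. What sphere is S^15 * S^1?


Join of spheres: S^m * S^n = S^{m+n+1}.
dim = 15 + 1 + 1 = 17

17


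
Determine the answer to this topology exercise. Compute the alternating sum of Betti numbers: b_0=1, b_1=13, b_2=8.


chi = sum_k (-1)^k b_k.
= (1) + (-13) + (8)
= -4

-4


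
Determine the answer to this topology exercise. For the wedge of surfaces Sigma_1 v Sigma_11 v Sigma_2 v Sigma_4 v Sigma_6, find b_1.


For a wedge X v Y: reduced H_k(X v Y) = H_k(X) + H_k(Y).
Each Sigma_g contributes b_1 = 2g.
b_1 = 2 + 22 + 4 + 8 + 12 = 48

48


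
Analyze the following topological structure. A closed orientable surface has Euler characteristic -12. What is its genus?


chi = 2 - 2g for closed orientable surfaces.
-12 = 2 - 2g
2g = 2 - (-12) = 14
g = 7

7


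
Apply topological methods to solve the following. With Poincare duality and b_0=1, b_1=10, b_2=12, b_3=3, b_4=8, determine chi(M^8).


By Poincare duality b_k = b_{8-k}, so full Betti numbers: b_0=1, b_1=10, b_2=12, b_3=3, b_4=8, b_5=3, b_6=12, b_7=10, b_8=1.
chi = sum (-1)^k b_k = 8

8


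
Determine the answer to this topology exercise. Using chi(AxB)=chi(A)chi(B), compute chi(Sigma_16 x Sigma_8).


chi(Sigma_16) = 2 - 2*16 = -30
chi(Sigma_8) = 2 - 2*8 = -14
chi(product) = (-30) * (-14) = 420

420


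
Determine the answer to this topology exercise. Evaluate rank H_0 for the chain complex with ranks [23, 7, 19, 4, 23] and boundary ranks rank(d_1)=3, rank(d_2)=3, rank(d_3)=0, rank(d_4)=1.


rank H_k = rank(ker d_k) - rank(im d_{k+1}).
rank(ker d_0) = rank(C_0) - rank(d_0) = 23 - 0 = 23.
rank(im d_{0+1}) = 3.
rank H_0 = 23 - 3 = 20

20


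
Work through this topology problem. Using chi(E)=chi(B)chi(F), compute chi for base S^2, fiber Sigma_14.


chi(S^2) = 2 (n even), chi(Sigma_14) = 2 - 2*14 = -26.
chi(E) = 2 * (-26) = -52

-52


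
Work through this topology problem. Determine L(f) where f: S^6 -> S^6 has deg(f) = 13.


On S^6: L(f) = tr(f_0*) + (-1)^6 tr(f_6*) = 1 + (-1)^6 * deg(f).
L(f) = 1 + (-1)^6 * 13 = 1 + 13 = 14

14


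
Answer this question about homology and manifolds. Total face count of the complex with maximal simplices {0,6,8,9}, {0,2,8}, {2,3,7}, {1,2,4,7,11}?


Each maximal simplex on m vertices has 2^m - 1 nonempty faces.
Take the union (dedupe shared faces).
Total distinct faces = 53

53


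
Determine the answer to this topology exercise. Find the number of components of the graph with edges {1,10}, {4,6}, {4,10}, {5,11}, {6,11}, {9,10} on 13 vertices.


Run DFS/union-find over 13 vertices.
V = 13, E = 6.
Number of components = 7

7


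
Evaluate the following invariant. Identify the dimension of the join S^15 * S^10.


Join of spheres: S^m * S^n = S^{m+n+1}.
dim = 15 + 10 + 1 = 26

26


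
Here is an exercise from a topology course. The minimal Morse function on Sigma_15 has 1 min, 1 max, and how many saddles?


A perfect Morse function has m_k = b_k.
For Sigma_15: b_0=1, b_1=2g=30, b_2=1.
Saddles m_1 = 2g = 30

30


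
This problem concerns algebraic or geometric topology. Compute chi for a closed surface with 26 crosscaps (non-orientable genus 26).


For a non-orientable closed surface with k crosscaps: chi = 2 - k.
Here k = 26.
chi = 2 - 26 = -24

-24


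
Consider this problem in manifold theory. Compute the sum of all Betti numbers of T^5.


b_k(T^5) = C(5,k), so the sum over k is sum_k C(5,k) = 2^5.
Total = 2^5 = 32

32


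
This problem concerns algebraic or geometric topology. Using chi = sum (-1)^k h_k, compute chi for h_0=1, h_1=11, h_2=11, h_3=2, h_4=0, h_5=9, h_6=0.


Handles of index k contribute (-1)^k to chi (same as CW cells).
chi = (1) + (-11) + (11) + (-2) + (0) + (-9) + (0) = -10

-10


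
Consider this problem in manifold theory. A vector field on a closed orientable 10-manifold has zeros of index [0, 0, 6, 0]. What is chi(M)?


Poincare-Hopf: chi(M) = sum of indices of zeros.
chi = (0) + (0) + (6) + (0) = 6

6


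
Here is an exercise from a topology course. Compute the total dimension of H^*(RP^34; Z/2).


H^k(RP^34; Z/2) = Z/2 for each 0 <= k <= 34.
Total dimension = 34 + 1 = 35

35


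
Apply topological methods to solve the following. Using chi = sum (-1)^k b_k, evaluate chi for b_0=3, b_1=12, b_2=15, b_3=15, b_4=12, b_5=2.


chi = sum_k (-1)^k b_k.
= (3) + (-12) + (15) + (-15) + (12) + (-2)
= 1

1


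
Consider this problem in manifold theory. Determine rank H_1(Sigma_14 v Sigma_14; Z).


For a wedge: H_1(A v B) = H_1(A) + H_1(B).
b_1(Sigma_14) = 28, b_1(Sigma_14) = 28.
b_1 = 28 + 28 = 56

56


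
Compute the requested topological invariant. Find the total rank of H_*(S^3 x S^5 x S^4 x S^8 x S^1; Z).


Total Betti number is multiplicative under products.
Each S^d (d>=1) has total Betti number 2.
There are 5 sphere factors.
Total = 2^5 = 32

32


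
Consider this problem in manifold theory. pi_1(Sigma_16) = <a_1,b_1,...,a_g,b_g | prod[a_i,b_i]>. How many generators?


Standard presentation: pi_1(Sigma_g) = <a_1,b_1,...,a_g,b_g | [a_1,b_1]...[a_g,b_g] = 1>.
Number of generators = 2g = 2*16 = 32

32


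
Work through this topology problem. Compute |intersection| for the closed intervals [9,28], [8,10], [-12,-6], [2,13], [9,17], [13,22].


Intersection = [max(a_i), min(b_i)] = [13, -6].
Since 13 > -6, the intersection is empty.
Length = 0

0


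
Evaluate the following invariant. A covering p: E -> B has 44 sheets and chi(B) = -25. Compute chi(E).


For a finite covering: chi(E) = (number of sheets) * chi(B).
chi(E) = 44 * (-25) = -1100

-1100


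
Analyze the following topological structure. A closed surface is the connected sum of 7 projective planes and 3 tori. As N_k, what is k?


Since a >= 1, the sum is non-orientable; each T^2 can be replaced by RP^2 # RP^2 (since T^2#RP^2 = 3RP^2).
Total crosscaps k = 7 + 2*3 = 13.
Check via chi: chi = 7*1 + 3*0 - (7+3-1)*2 = -11 = 2 - k = -11. Consistent.

13


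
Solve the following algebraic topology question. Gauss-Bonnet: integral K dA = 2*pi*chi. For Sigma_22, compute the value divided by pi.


Gauss-Bonnet: integral K dA = 2*pi*chi(M).
chi(Sigma_22) = 2 - 2*22 = -42.
(integral K dA)/pi = 2*chi = 2*(-42) = -84

-84


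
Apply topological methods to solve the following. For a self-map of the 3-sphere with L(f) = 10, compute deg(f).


L(f) = 1 + (-1)^3 deg(f) on S^3.
10 = 1 + (-1)^3 * deg(f)
(-1)^3 * deg(f) = 9
deg(f) = -9

-9


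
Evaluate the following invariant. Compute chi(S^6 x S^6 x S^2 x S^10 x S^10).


chi is multiplicative: chi(X x Y) = chi(X) chi(Y).
Each even-dim sphere has chi = 2. There are 5 factors.
chi = 2^5 = 32

32


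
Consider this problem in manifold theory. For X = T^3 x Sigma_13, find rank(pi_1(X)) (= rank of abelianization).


pi_1(A x B) = pi_1(A) x pi_1(B); rank of abelianization = b_1.
b_1(T^3) = 3, b_1(Sigma_13) = 2*13 = 26.
b_1(product) = 3 + 26 = 29

29


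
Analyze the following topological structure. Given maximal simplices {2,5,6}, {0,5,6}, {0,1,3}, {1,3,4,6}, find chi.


Enumerate all faces; f-vector: f_0=7, f_1=13, f_2=7, f_3=1.
chi = sum (-1)^k f_k = 0

0


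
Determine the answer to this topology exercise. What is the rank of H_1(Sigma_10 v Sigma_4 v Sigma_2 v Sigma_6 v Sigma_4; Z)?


For a wedge X v Y: reduced H_k(X v Y) = H_k(X) + H_k(Y).
Each Sigma_g contributes b_1 = 2g.
b_1 = 20 + 8 + 4 + 12 + 8 = 52

52


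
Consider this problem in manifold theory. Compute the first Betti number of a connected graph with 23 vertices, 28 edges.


For a connected graph: rank(pi_1) = b_1 = E - V + 1 = 1 - chi.
chi = V - E = 23 - 28 = -5.
rank = 1 - (-5) = 28 - 23 + 1 = 6

6


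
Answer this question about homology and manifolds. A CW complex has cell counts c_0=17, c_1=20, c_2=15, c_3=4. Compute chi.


chi = sum_k (-1)^k c_k.
= (-1)^0*17 + (-1)^1*20 + (-1)^2*15 + (-1)^3*4
= (17) + (-20) + (15) + (-4)
= 8

8


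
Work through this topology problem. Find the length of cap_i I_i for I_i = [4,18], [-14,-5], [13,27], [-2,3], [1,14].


Intersection = [max(a_i), min(b_i)] = [13, -5].
Since 13 > -5, the intersection is empty.
Length = 0

0


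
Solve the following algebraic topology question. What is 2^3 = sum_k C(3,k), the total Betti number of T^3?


b_k(T^3) = C(3,k), so the sum over k is sum_k C(3,k) = 2^3.
Total = 2^3 = 8

8


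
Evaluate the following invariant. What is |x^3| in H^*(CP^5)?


|x| = 2 in H^*(CP^n).
|x^3| = 3 * |x| = 3 * 2 = 6

6


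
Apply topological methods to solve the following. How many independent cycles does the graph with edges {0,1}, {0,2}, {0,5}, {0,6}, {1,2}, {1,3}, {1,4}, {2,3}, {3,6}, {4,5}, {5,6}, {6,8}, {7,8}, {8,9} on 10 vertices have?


b_1 = E - V + (number of components).
E = 14, V = 10, components = 1.
b_1 = 14 - 10 + 1 = 5

5


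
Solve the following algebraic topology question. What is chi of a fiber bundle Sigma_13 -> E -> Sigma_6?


For a fiber bundle F -> E -> B (with CW structure): chi(E) = chi(B) * chi(F).
chi(Sigma_6) = -10, chi(Sigma_13) = -24.
chi(E) = (-10) * (-24) = 240

240


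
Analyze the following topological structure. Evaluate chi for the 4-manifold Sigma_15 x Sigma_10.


chi(Sigma_15) = 2 - 2*15 = -28
chi(Sigma_10) = 2 - 2*10 = -18
chi(product) = (-28) * (-18) = 504

504


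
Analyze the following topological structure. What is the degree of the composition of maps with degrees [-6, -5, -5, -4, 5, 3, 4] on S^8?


Degree is multiplicative: deg(composition) = product of degrees.
= (-6) * (-5) * (-5) * (-4) * (5) * (3) * (4) = 36000

36000


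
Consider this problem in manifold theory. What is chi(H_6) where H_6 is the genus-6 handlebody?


A genus-g handlebody deformation retracts to a wedge of g circles.
chi(vee_g S^1) = 1 - g.
chi(H_6) = 1 - 6 = -5

-5


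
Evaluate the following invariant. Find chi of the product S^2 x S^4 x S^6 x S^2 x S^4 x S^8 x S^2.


chi is multiplicative: chi(X x Y) = chi(X) chi(Y).
Each even-dim sphere has chi = 2. There are 7 factors.
chi = 2^7 = 128

128


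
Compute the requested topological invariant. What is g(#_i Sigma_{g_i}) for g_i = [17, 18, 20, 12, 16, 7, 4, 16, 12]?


Genus is additive under connected sum of orientable surfaces.
g = 17 + 18 + 20 + 12 + 16 + 7 + 4 + 16 + 12 = 122

122


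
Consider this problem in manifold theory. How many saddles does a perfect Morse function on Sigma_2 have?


A perfect Morse function has m_k = b_k.
For Sigma_2: b_0=1, b_1=2g=4, b_2=1.
Saddles m_1 = 2g = 4

4


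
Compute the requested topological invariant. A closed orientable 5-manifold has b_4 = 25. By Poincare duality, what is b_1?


Poincare duality for closed orientable n-manifolds: b_k = b_{n-k}.
Here n = 5, so b_1 = b_4 = 25

25


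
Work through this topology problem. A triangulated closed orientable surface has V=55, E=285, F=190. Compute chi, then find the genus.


chi = V - E + F = 55 - 285 + 190 = -40
For orientable closed surface: chi = 2 - 2g, so g = (2 - chi)/2.
g = (2 - (-40)) / 2 = 42 / 2 = 21

21


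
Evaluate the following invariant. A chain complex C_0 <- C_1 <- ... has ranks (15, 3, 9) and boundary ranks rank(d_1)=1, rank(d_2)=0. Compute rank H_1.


rank H_k = rank(ker d_k) - rank(im d_{k+1}).
rank(ker d_1) = rank(C_1) - rank(d_1) = 3 - 1 = 2.
rank(im d_{1+1}) = 0.
rank H_1 = 2 - 0 = 2

2


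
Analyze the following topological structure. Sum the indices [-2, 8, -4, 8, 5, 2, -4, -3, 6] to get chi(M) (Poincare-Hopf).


Poincare-Hopf: chi(M) = sum of indices of zeros.
chi = (-2) + (8) + (-4) + (8) + (5) + (2) + (-4) + (-3) + (6) = 16

16


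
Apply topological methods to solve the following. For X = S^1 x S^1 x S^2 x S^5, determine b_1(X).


Each S^d has Poincare polynomial 1 + t^d.
The product S^1 x S^1 x S^2 x S^5 has Poincare polynomial prod(1+t^d_i).
Expanding: b_0=1, b_1=2, b_2=2, b_3=2, b_4=1, b_5=1, b_6=2, b_7=2, b_8=2, b_9=1.
b_1 = 2

2


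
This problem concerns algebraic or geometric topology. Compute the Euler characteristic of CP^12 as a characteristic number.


For any closed oriented manifold, <e(TM),[M]> = chi(M).
chi(CP^12) = 12+1 = 13

13


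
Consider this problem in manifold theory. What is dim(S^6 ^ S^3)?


S^m ^ S^n = S^{m+n}.
k = 6 + 3 = 9

9


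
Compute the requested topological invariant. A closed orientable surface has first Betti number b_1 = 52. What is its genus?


For a closed orientable surface: b_1 = 2g.
52 = 2g
g = 52 / 2 = 26

26


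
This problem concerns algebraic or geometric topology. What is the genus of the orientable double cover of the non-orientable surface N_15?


chi(N_15) = 2 - 15 = -13.
Double cover: chi(Sigma_g) = 2 * chi(N_15) = 2*(-13) = -26.
2 - 2g = -26, so g = (2 - (-26))/2 = 28/2 = 14

14


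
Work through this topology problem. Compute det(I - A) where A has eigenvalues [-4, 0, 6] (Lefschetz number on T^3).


For a torus self-map: L(f) = det(I - A) where A acts on H_1.
L(f) = (1--4) * (1-0) * (1-6) = 5 * 1 * -5 = -25

-25


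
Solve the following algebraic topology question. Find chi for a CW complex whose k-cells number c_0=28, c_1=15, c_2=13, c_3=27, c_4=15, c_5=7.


chi = sum_k (-1)^k c_k.
= (-1)^0*28 + (-1)^1*15 + (-1)^2*13 + (-1)^3*27 + (-1)^4*15 + (-1)^5*7
= (28) + (-15) + (13) + (-27) + (15) + (-7)
= 7

7


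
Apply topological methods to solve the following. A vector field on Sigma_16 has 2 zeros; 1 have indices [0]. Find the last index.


Poincare-Hopf: sum of indices = chi(M).
chi(Sigma_16) = 2 - 2*16 = -30.
Sum of known indices = 0.
x = chi - (sum known) = -30 - (0) = -30

-30


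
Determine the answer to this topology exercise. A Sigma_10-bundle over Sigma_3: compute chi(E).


For a fiber bundle F -> E -> B (with CW structure): chi(E) = chi(B) * chi(F).
chi(Sigma_3) = -4, chi(Sigma_10) = -18.
chi(E) = (-4) * (-18) = 72

72


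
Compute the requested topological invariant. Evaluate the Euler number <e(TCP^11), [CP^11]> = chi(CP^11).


For any closed oriented manifold, <e(TM),[M]> = chi(M).
chi(CP^11) = 11+1 = 12

12


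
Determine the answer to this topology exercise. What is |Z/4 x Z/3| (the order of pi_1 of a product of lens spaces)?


pi_1(X x Y) = pi_1(X) x pi_1(Y).
pi_1(L(4,1)) = Z/4, pi_1(L(3,1)) = Z/3.
|Z/4 x Z/3| = 4 * 3 = 12

12


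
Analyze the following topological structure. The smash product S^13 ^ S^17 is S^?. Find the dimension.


S^m ^ S^n = S^{m+n}.
k = 13 + 17 = 30

30


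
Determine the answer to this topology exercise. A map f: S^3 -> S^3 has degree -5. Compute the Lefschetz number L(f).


On S^3: L(f) = tr(f_0*) + (-1)^3 tr(f_3*) = 1 + (-1)^3 * deg(f).
L(f) = 1 + (-1)^3 * -5 = 1 + 5 = 6

6


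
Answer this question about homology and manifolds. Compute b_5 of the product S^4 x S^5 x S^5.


Each S^d has Poincare polynomial 1 + t^d.
The product S^4 x S^5 x S^5 has Poincare polynomial prod(1+t^d_i).
Expanding: b_0=1, b_4=1, b_5=2, b_9=2, b_10=1, b_14=1.
b_5 = 2

2


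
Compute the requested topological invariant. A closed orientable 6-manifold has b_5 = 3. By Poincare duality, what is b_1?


Poincare duality for closed orientable n-manifolds: b_k = b_{n-k}.
Here n = 6, so b_1 = b_5 = 3

3


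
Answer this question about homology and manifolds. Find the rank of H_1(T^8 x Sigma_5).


pi_1(A x B) = pi_1(A) x pi_1(B); rank of abelianization = b_1.
b_1(T^8) = 8, b_1(Sigma_5) = 2*5 = 10.
b_1(product) = 8 + 10 = 18

18


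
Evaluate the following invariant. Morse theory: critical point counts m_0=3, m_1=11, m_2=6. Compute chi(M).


Morse theory: chi(M) = sum_k (-1)^k m_k where m_k = #(index-k critical points).
= (3) + (-11) + (6) = -2

-2


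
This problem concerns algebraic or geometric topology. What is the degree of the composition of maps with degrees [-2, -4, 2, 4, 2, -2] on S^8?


Degree is multiplicative: deg(composition) = product of degrees.
= (-2) * (-4) * (2) * (4) * (2) * (-2) = -256

-256


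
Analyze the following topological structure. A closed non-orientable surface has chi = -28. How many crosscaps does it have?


chi = 2 - k for closed non-orientable surfaces with k crosscaps.
-28 = 2 - k
k = 2 - (-28) = 30

30


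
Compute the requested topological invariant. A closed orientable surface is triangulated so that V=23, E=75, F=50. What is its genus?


chi = V - E + F = 23 - 75 + 50 = -2
For orientable closed surface: chi = 2 - 2g, so g = (2 - chi)/2.
g = (2 - (-2)) / 2 = 4 / 2 = 2

2


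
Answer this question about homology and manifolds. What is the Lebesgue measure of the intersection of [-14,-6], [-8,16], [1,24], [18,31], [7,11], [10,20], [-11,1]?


Intersection = [max(a_i), min(b_i)] = [18, -6].
Since 18 > -6, the intersection is empty.
Length = 0

0


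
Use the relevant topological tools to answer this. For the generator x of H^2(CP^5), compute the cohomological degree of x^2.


|x| = 2 in H^*(CP^n).
|x^2| = 2 * |x| = 2 * 2 = 4

4


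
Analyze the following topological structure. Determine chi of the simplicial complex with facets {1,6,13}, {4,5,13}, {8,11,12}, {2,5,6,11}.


Enumerate all faces; f-vector: f_0=9, f_1=15, f_2=7, f_3=1.
chi = sum (-1)^k f_k = 0

0


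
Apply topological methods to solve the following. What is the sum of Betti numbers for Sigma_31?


For Sigma_31: b_0 = 1, b_1 = 2g = 62, b_2 = 1.
Total = 1 + 62 + 1 = 64

64


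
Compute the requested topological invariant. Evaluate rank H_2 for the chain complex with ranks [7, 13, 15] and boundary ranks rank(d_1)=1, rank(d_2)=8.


rank H_k = rank(ker d_k) - rank(im d_{k+1}).
rank(ker d_2) = rank(C_2) - rank(d_2) = 15 - 8 = 7.
rank(im d_{2+1}) = 0.
rank H_2 = 7 - 0 = 7

7


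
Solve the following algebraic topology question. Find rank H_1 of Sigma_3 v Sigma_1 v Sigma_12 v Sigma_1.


For a wedge X v Y: reduced H_k(X v Y) = H_k(X) + H_k(Y).
Each Sigma_g contributes b_1 = 2g.
b_1 = 6 + 2 + 24 + 2 = 34

34


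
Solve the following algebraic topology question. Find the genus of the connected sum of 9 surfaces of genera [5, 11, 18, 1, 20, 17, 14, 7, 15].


Genus is additive under connected sum of orientable surfaces.
g = 5 + 11 + 18 + 1 + 20 + 17 + 14 + 7 + 15 = 108

108


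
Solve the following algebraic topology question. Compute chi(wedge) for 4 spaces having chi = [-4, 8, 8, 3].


chi(A v B) = chi(A) + chi(B) - 1 (one point identified).
For 4 spaces: chi = (sum chi_i) - (4 - 1).
sum = 15; chi = 15 - 3 = 12

12


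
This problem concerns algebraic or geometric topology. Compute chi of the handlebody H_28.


A genus-g handlebody deformation retracts to a wedge of g circles.
chi(vee_g S^1) = 1 - g.
chi(H_28) = 1 - 28 = -27

-27


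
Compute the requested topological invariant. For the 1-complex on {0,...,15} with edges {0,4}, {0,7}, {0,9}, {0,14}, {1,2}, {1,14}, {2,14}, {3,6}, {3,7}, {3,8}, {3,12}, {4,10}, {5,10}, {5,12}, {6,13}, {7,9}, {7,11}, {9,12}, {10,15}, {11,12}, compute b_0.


Run DFS/union-find over 16 vertices.
V = 16, E = 20.
Number of components = 1

1


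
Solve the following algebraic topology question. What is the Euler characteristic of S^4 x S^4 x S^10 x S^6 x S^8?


chi is multiplicative: chi(X x Y) = chi(X) chi(Y).
Each even-dim sphere has chi = 2. There are 5 factors.
chi = 2^5 = 32

32


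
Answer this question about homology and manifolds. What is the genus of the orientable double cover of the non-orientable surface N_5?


chi(N_5) = 2 - 5 = -3.
Double cover: chi(Sigma_g) = 2 * chi(N_5) = 2*(-3) = -6.
2 - 2g = -6, so g = (2 - (-6))/2 = 8/2 = 4

4


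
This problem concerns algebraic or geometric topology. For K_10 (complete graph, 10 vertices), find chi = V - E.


K_10: V = 10, E = C(10,2) = 45.
chi = V - E = 10 - 45 = -35

-35


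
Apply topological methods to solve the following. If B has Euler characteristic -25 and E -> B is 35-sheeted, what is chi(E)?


For a finite covering: chi(E) = (number of sheets) * chi(B).
chi(E) = 35 * (-25) = -875

-875


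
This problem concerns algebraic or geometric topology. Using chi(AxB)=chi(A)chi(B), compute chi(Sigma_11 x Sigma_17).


chi(Sigma_11) = 2 - 2*11 = -20
chi(Sigma_17) = 2 - 2*17 = -32
chi(product) = (-20) * (-32) = 640

640


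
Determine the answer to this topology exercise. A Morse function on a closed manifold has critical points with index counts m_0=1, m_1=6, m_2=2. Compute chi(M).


Morse theory: chi(M) = sum_k (-1)^k m_k where m_k = #(index-k critical points).
= (1) + (-6) + (2) = -3

-3


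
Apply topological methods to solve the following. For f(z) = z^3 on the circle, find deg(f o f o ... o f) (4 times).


deg(f) = 3. Degree is multiplicative: deg(f^4) = (deg f)^4.
deg(f^4) = (3)^4 = 81

81


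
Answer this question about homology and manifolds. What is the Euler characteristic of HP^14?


HP^14 has one cell in each dimension 0, 4, ..., 4*14 (14+1 cells, all even-dim).
chi = 14 + 1 = 15

15


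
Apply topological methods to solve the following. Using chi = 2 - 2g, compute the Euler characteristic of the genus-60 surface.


For a closed orientable surface of genus g: chi = 2 - 2g.
Here g = 60.
chi = 2 - 2*60 = 2 - 120 = -118

-118


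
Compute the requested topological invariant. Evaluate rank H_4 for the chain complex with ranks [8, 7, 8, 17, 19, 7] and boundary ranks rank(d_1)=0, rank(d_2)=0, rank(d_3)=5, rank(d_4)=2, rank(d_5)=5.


rank H_k = rank(ker d_k) - rank(im d_{k+1}).
rank(ker d_4) = rank(C_4) - rank(d_4) = 19 - 2 = 17.
rank(im d_{4+1}) = 5.
rank H_4 = 17 - 5 = 12

12


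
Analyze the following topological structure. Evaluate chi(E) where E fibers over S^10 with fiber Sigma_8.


chi(S^10) = 2 (n even), chi(Sigma_8) = 2 - 2*8 = -14.
chi(E) = 2 * (-14) = -28

-28


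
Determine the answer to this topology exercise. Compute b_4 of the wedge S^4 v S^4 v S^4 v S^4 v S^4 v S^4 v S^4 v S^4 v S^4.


For a wedge of spheres, H_k (k>0) is free on one generator per sphere of dimension k.
Spheres of dimension 4: count = 9.
b_4 = 9

9


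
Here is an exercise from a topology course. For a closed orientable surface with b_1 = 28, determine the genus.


For a closed orientable surface: b_1 = 2g.
28 = 2g
g = 28 / 2 = 14

14


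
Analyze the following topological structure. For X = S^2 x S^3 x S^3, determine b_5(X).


Each S^d has Poincare polynomial 1 + t^d.
The product S^2 x S^3 x S^3 has Poincare polynomial prod(1+t^d_i).
Expanding: b_0=1, b_2=1, b_3=2, b_5=2, b_6=1, b_8=1.
b_5 = 2

2


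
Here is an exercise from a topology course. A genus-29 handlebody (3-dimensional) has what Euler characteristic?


A genus-g handlebody deformation retracts to a wedge of g circles.
chi(vee_g S^1) = 1 - g.
chi(H_29) = 1 - 29 = -28

-28


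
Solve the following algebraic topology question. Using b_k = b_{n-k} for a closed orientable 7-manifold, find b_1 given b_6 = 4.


Poincare duality for closed orientable n-manifolds: b_k = b_{n-k}.
Here n = 7, so b_1 = b_6 = 4

4


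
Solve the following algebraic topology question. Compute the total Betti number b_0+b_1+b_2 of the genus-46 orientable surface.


For Sigma_46: b_0 = 1, b_1 = 2g = 92, b_2 = 1.
Total = 1 + 92 + 1 = 94

94


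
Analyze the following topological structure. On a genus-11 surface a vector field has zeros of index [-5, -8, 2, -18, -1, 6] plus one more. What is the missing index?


Poincare-Hopf: sum of indices = chi(M).
chi(Sigma_11) = 2 - 2*11 = -20.
Sum of known indices = -24.
x = chi - (sum known) = -20 - (-24) = 4

4


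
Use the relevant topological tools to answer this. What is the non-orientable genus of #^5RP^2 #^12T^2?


Since a >= 1, the sum is non-orientable; each T^2 can be replaced by RP^2 # RP^2 (since T^2#RP^2 = 3RP^2).
Total crosscaps k = 5 + 2*12 = 29.
Check via chi: chi = 5*1 + 12*0 - (5+12-1)*2 = -27 = 2 - k = -27. Consistent.

29


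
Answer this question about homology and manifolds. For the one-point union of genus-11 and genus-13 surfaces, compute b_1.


For a wedge: H_1(A v B) = H_1(A) + H_1(B).
b_1(Sigma_11) = 22, b_1(Sigma_13) = 26.
b_1 = 22 + 26 = 48

48


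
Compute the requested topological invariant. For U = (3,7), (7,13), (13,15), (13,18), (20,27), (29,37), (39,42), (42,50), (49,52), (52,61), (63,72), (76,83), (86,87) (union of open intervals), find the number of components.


Sort and merge overlapping open intervals.
Merged: (3,7), (7,13), (13,18), (20,27), (29,37), (39,42), (42,52), (52,61), (63,72), (76,83), (86,87).
Number of components = 11

11


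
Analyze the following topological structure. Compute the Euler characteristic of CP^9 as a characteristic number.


For any closed oriented manifold, <e(TM),[M]> = chi(M).
chi(CP^9) = 9+1 = 10

10


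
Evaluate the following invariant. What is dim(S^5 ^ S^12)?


S^m ^ S^n = S^{m+n}.
k = 5 + 12 = 17

17


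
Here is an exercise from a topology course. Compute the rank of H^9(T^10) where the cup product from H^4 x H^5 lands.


Cup product: H^p x H^q -> H^{p+q}; here p+q = 4+5 = 9.
rank H^k(T^n) = C(n,k).
C(10,9) = 10

10


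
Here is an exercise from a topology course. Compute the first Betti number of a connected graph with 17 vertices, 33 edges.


For a connected graph: rank(pi_1) = b_1 = E - V + 1 = 1 - chi.
chi = V - E = 17 - 33 = -16.
rank = 1 - (-16) = 33 - 17 + 1 = 17

17


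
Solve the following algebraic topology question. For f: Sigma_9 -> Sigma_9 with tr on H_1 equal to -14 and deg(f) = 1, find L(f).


L(f) = tr(f_0*) - tr(f_1*) + tr(f_2*).
= 1 - (-14) + (1)
= 16

16


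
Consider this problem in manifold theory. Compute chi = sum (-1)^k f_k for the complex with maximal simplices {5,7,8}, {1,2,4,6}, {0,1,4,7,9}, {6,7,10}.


Enumerate all faces; f-vector: f_0=10, f_1=21, f_2=16, f_3=6, f_4=1.
chi = sum (-1)^k f_k = 0

0


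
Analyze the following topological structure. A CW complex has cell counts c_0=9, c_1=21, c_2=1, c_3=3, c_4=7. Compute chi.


chi = sum_k (-1)^k c_k.
= (-1)^0*9 + (-1)^1*21 + (-1)^2*1 + (-1)^3*3 + (-1)^4*7
= (9) + (-21) + (1) + (-3) + (7)
= -7

-7


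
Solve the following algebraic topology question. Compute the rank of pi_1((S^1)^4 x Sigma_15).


pi_1(A x B) = pi_1(A) x pi_1(B); rank of abelianization = b_1.
b_1(T^4) = 4, b_1(Sigma_15) = 2*15 = 30.
b_1(product) = 4 + 30 = 34

34


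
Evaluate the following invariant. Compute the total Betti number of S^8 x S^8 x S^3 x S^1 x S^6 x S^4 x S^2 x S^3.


Total Betti number is multiplicative under products.
Each S^d (d>=1) has total Betti number 2.
There are 8 sphere factors.
Total = 2^8 = 256

256


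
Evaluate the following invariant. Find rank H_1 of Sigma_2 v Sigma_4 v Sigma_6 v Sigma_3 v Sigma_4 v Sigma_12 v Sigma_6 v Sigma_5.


For a wedge X v Y: reduced H_k(X v Y) = H_k(X) + H_k(Y).
Each Sigma_g contributes b_1 = 2g.
b_1 = 4 + 8 + 12 + 6 + 8 + 24 + 12 + 10 = 84

84


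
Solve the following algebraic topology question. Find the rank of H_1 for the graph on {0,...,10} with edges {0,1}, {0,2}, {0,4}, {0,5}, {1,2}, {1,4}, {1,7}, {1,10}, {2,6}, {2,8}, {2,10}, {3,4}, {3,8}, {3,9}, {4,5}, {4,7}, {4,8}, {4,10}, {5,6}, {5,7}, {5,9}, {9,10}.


b_1 = E - V + (number of components).
E = 22, V = 11, components = 1.
b_1 = 22 - 11 + 1 = 12

12


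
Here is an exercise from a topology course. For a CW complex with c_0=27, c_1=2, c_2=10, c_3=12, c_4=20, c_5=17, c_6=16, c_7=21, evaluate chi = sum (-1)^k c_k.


chi = sum_k (-1)^k c_k.
= (-1)^0*27 + (-1)^1*2 + (-1)^2*10 + (-1)^3*12 + (-1)^4*20 + (-1)^5*17 + (-1)^6*16 + (-1)^7*21
= (27) + (-2) + (10) + (-12) + (20) + (-17) + (16) + (-21)
= 21

21


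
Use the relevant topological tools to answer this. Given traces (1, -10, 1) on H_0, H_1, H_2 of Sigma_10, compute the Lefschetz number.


L(f) = tr(f_0*) - tr(f_1*) + tr(f_2*).
= 1 - (-10) + (1)
= 12

12


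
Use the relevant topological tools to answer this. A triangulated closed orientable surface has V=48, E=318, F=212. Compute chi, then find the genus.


chi = V - E + F = 48 - 318 + 212 = -58
For orientable closed surface: chi = 2 - 2g, so g = (2 - chi)/2.
g = (2 - (-58)) / 2 = 60 / 2 = 30

30


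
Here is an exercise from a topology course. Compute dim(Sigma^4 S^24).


Each suspension raises dimension by 1: Sigma S^n = S^{n+1}.
Sigma^4 S^24 = S^{24+4} = S^28

28


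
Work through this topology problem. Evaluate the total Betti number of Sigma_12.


For Sigma_12: b_0 = 1, b_1 = 2g = 24, b_2 = 1.
Total = 1 + 24 + 1 = 26

26
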